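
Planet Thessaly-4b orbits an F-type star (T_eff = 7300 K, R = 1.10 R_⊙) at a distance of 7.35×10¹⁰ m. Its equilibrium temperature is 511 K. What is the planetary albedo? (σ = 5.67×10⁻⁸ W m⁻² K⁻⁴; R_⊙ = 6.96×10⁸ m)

R_⋆ = 1.10 × 6.96×10⁸ = 7.66×10⁸ m.
L = 4πR_⋆²σT_⋆⁴ = 4π(7.66×10⁸)² × 5.67×10⁻⁸ × (7300)⁴ = 1.19×10²⁷ W.
S = L/(4πd²) = 1.75×10⁴ W m⁻².
From T_eq⁴ = S(1−A)/(4σ): 1−A = 4σT_eq⁴/S.
1−A = 4 × 5.67×10⁻⁸ × (511)⁴ / 1.75×10⁴ = 0.885.

A ≈ 0.11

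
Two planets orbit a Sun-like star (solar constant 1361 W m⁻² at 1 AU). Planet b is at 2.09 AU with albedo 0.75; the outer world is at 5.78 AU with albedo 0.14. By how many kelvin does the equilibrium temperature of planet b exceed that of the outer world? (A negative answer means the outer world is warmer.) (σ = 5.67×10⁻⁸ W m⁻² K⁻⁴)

T_eq = [S₀(1−A)/(4σd²)]^(1/4), so T ∝ (1−A)^(1/4) / √d.
T₁ = [1361×0.25/(4×5.67×10⁻⁸×2.09²)]^(1/4) = 136.13 K.
T₂ = [1361×0.86/(4×5.67×10⁻⁸×5.78²)]^(1/4) = 111.48 K.

ΔT ≈ 24.6 K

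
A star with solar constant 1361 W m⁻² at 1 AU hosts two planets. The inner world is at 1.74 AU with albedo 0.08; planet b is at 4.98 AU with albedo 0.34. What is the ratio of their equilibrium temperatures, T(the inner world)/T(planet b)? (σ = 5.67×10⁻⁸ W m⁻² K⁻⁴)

T_eq = [S₀(1−A)/(4σd²)]^(1/4), so T ∝ (1−A)^(1/4) / √d.
T₁ = [1361×0.92/(4×5.67×10⁻⁸×1.74²)]^(1/4) = 206.65 K.
T₂ = [1361×0.66/(4×5.67×10⁻⁸×4.98²)]^(1/4) = 112.42 K.

T₁/T₂ ≈ 1.838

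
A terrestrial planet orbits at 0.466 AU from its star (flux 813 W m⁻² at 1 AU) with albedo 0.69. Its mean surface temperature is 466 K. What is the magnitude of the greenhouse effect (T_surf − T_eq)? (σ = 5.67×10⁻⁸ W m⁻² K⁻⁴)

S = 813/0.466² = 3744 W m⁻².
T_eq = [S(1−A)/(4σ)]^(1/4) = [3744×0.31/(4×5.67×10⁻⁸)]^(1/4) = 267.5 K.
ΔT = T_surf − T_eq = 466 − 267.5.

ΔT ≈ 198.5 K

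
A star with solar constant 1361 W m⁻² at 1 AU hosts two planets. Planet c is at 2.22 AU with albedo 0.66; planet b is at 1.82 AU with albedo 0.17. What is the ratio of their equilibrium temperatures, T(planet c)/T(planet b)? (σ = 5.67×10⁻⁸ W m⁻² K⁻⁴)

T_eq = [S₀(1−A)/(4σd²)]^(1/4), so T ∝ (1−A)^(1/4) / √d.
T₁ = [1361×0.34/(4×5.67×10⁻⁸×2.22²)]^(1/4) = 142.64 K.
T₂ = [1361×0.83/(4×5.67×10⁻⁸×1.82²)]^(1/4) = 196.92 K.

T₁/T₂ ≈ 0.724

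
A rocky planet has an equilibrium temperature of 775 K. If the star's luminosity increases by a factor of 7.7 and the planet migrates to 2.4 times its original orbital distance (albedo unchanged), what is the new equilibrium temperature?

T_eq ≈ 833 K

T_eq ∝ L^(1/4) · d^(−1/2).
T′ = 775 × 7.7^(1/4) / 2.4^(1/2) = 833 K.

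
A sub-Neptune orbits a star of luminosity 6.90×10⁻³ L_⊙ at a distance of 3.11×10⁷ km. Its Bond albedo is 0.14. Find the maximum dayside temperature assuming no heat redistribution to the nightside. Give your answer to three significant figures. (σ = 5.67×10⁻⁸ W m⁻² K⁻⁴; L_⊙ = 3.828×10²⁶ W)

d = 3.11×10⁷ km = 3.11×10¹⁰ m.
L = 6.90×10⁻³ × 3.828×10²⁶ = 2.64×10²⁴ W.
Flux: S = L/(4πd²) = 2.64×10²⁴/(4π×(3.11×10¹⁰)²) = 217 W m⁻².
With no redistribution each surface element balances locally: S(1−A) = σT⁴.
T = [217 × 0.86 / 5.67×10⁻⁸]^(1/4) = (3.30×10⁹)^(1/4) = 240 K.

T_ss ≈ 240 K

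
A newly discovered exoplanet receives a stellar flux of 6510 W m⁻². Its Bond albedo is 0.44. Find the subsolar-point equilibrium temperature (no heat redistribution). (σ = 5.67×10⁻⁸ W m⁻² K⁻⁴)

At the subsolar point the surface absorbs S(1−A) and emits σT⁴ per unit area — no factor of 4, since only the local patch is in balance.
T = [6510 × 0.56 / 5.67×10⁻⁸]^(1/4) = (6.43×10¹⁰)^(1/4) = 504 K.

T_ss ≈ 504 K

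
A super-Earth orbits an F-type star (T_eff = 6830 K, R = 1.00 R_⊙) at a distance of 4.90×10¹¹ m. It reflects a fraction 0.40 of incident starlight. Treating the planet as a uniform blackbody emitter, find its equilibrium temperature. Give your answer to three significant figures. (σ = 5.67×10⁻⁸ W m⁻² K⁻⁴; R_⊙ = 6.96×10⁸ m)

T_eq ≈ 160 K

R_⋆ = 1.00 × 6.96×10⁸ = 6.96×10⁸ m.
L = 4πR_⋆²σT_⋆⁴ = 4π(6.96×10⁸)² × 5.67×10⁻⁸ × (6830)⁴ = 7.51×10²⁶ W.
S = L/(4πd²) = 249 W m⁻².
Energy balance: absorbed = emitted ⇒ πR²·S(1−A) = 4πR²·σT_eq⁴, so T_eq⁴ = S(1−A)/(4σ).
T_eq = [249 × 0.60 / (4 × 5.67×10⁻⁸)]^(1/4) = (6.59×10⁸)^(1/4) = 160 K.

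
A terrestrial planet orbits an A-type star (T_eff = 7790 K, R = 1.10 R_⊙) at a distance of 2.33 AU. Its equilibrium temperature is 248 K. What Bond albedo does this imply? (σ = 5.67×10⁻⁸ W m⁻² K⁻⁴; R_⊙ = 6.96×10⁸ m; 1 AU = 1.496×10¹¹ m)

A ≈ 0.15

R_⋆ = 1.10 × 6.96×10⁸ = 7.66×10⁸ m.
d = 2.33 AU = 3.49×10¹¹ m.
L = 4πR_⋆²σT_⋆⁴ = 4π(7.66×10⁸)² × 5.67×10⁻⁸ × (7790)⁴ = 1.54×10²⁷ W.
S = L/(4πd²) = 1010 W m⁻².
From T_eq⁴ = S(1−A)/(4σ): 1−A = 4σT_eq⁴/S.
1−A = 4 × 5.67×10⁻⁸ × (248)⁴ / 1010 = 0.852.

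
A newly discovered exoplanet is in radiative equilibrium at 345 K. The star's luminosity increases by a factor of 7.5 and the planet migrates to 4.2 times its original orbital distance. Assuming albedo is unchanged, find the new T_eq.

T_eq ∝ L^(1/4) · d^(−1/2).
T′ = 345 × 7.5^(1/4) / 4.2^(1/2) = 279 K.

T_eq ≈ 279 K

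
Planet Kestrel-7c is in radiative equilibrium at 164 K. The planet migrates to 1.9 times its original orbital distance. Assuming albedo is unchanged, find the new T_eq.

T_eq ≈ 119 K

T_eq ∝ L^(1/4) · d^(−1/2).
T′ = 164 / 1.9^(1/2) = 119 K.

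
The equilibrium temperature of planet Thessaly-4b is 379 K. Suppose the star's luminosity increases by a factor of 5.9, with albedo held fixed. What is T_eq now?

T_eq ≈ 591 K

T_eq ∝ L^(1/4) · d^(−1/2).
T′ = 379 × 5.9^(1/4) = 591 K.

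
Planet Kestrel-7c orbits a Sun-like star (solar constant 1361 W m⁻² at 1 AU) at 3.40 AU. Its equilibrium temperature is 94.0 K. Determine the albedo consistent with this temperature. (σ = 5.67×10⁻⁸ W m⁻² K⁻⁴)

Flux at 3.40 AU: S = 1361/3.40² = 118 W m⁻².
From T_eq⁴ = S(1−A)/(4σ): 1−A = 4σT_eq⁴/S.
1−A = 4 × 5.67×10⁻⁸ × (94.0)⁴ / 118 = 0.150.

A ≈ 0.85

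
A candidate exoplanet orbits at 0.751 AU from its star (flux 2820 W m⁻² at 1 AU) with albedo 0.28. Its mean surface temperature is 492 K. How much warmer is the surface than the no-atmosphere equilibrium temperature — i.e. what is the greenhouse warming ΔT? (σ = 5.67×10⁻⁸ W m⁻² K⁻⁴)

ΔT ≈ 137.1 K

S = 2820/0.751² = 5000 W m⁻².
T_eq = [S(1−A)/(4σ)]^(1/4) = [5000×0.72/(4×5.67×10⁻⁸)]^(1/4) = 354.9 K.
ΔT = T_surf − T_eq = 492 − 354.9.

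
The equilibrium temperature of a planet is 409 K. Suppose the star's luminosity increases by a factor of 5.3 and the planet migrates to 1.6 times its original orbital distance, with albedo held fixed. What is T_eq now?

T_eq ≈ 491 K

T_eq ∝ L^(1/4) · d^(−1/2).
T′ = 409 × 5.3^(1/4) / 1.6^(1/2) = 491 K.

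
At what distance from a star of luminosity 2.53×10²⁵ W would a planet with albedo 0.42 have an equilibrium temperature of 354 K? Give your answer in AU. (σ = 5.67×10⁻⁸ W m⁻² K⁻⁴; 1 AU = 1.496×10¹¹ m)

From T_eq⁴ = L(1−A)/(16πσd²): d = √[L(1−A)/(16πσT_eq⁴)].
d = √[2.53×10²⁵ × 0.58 / (16π × 5.67×10⁻⁸ × (354)⁴)] = 1.81×10¹⁰ m = 0.121 AU.

d ≈ 0.121 AU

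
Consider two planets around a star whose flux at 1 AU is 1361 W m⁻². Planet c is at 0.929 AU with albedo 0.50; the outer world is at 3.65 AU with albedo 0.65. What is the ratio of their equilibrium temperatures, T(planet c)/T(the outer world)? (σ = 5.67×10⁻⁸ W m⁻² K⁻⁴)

T₁/T₂ ≈ 2.167

T_eq = [S₀(1−A)/(4σd²)]^(1/4), so T ∝ (1−A)^(1/4) / √d.
T₁ = [1361×0.50/(4×5.67×10⁻⁸×0.929²)]^(1/4) = 242.82 K.
T₂ = [1361×0.35/(4×5.67×10⁻⁸×3.65²)]^(1/4) = 112.05 K.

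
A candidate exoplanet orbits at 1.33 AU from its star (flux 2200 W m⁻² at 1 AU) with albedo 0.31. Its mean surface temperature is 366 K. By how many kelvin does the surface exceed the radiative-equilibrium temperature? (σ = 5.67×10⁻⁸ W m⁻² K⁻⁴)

S = 2200/1.33² = 1244 W m⁻².
T_eq = [S(1−A)/(4σ)]^(1/4) = [1244×0.69/(4×5.67×10⁻⁸)]^(1/4) = 248.0 K.
ΔT = T_surf − T_eq = 366 − 248.0.

ΔT ≈ 118.0 K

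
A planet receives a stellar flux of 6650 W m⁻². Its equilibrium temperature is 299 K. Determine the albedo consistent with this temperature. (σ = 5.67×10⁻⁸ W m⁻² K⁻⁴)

A ≈ 0.73

From T_eq⁴ = S(1−A)/(4σ): 1−A = 4σT_eq⁴/S.
1−A = 4 × 5.67×10⁻⁸ × (299)⁴ / 6650 = 0.273.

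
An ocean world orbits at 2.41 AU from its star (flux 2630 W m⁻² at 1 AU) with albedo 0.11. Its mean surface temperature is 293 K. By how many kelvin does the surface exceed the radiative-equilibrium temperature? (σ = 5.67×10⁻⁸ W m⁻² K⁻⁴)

ΔT ≈ 87.7 K

S = 2630/2.41² = 452.8 W m⁻².
T_eq = [S(1−A)/(4σ)]^(1/4) = [452.8×0.89/(4×5.67×10⁻⁸)]^(1/4) = 205.3 K.
ΔT = T_surf − T_eq = 293 − 205.3.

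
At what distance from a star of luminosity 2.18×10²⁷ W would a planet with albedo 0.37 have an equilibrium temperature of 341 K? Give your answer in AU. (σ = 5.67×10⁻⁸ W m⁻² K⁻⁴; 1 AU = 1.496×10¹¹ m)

From T_eq⁴ = L(1−A)/(16πσd²): d = √[L(1−A)/(16πσT_eq⁴)].
d = √[2.18×10²⁷ × 0.63 / (16π × 5.67×10⁻⁸ × (341)⁴)] = 1.89×10¹¹ m = 1.26 AU.

d ≈ 1.26 AU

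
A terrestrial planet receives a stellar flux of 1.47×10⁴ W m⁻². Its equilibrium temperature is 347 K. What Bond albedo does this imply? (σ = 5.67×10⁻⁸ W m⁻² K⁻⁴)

A ≈ 0.78

From T_eq⁴ = S(1−A)/(4σ): 1−A = 4σT_eq⁴/S.
1−A = 4 × 5.67×10⁻⁸ × (347)⁴ / 1.47×10⁴ = 0.224.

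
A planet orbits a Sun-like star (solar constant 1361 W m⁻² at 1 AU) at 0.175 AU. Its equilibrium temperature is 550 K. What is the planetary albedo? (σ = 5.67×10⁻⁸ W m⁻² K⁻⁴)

A ≈ 0.53

Flux at 0.175 AU: S = 1361/0.175² = 4.44×10⁴ W m⁻².
From T_eq⁴ = S(1−A)/(4σ): 1−A = 4σT_eq⁴/S.
1−A = 4 × 5.67×10⁻⁸ × (550)⁴ / 4.44×10⁴ = 0.467.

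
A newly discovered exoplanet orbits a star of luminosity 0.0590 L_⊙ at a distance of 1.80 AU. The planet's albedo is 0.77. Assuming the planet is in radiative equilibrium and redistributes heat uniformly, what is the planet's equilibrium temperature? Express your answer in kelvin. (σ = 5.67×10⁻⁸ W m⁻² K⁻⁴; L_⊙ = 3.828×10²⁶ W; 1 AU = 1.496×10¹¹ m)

d = 1.80 AU = 2.69×10¹¹ m.
L = 0.0590 × 3.828×10²⁶ = 2.26×10²⁵ W.
Flux: S = L/(4πd²) = 2.26×10²⁵/(4π×(2.69×10¹¹)²) = 24.8 W m⁻².
Energy balance: absorbed = emitted ⇒ πR²·S(1−A) = 4πR²·σT_eq⁴, so T_eq⁴ = S(1−A)/(4σ).
T_eq = [24.8 × 0.23 / (4 × 5.67×10⁻⁸)]^(1/4) = (2.51×10⁷)^(1/4) = 70.8 K.

T_eq ≈ 70.8 K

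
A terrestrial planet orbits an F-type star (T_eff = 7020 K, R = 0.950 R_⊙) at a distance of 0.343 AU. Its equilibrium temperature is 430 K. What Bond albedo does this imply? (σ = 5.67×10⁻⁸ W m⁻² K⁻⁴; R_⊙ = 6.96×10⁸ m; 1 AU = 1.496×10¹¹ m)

A ≈ 0.66

R_⋆ = 0.950 × 6.96×10⁸ = 6.61×10⁸ m.
d = 0.343 AU = 5.13×10¹⁰ m.
L = 4πR_⋆²σT_⋆⁴ = 4π(6.61×10⁸)² × 5.67×10⁻⁸ × (7020)⁴ = 7.56×10²⁶ W.
S = L/(4πd²) = 2.29×10⁴ W m⁻².
From T_eq⁴ = S(1−A)/(4σ): 1−A = 4σT_eq⁴/S.
1−A = 4 × 5.67×10⁻⁸ × (430)⁴ / 2.29×10⁴ = 0.339.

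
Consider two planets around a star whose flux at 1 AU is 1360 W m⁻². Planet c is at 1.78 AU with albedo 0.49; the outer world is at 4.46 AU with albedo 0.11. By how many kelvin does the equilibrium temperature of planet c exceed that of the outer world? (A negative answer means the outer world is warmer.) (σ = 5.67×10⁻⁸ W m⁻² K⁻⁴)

ΔT ≈ 48.3 K

T_eq = [S₀(1−A)/(4σd²)]^(1/4), so T ∝ (1−A)^(1/4) / √d.
T₁ = [1360×0.51/(4×5.67×10⁻⁸×1.78²)]^(1/4) = 176.26 K.
T₂ = [1360×0.89/(4×5.67×10⁻⁸×4.46²)]^(1/4) = 127.98 K.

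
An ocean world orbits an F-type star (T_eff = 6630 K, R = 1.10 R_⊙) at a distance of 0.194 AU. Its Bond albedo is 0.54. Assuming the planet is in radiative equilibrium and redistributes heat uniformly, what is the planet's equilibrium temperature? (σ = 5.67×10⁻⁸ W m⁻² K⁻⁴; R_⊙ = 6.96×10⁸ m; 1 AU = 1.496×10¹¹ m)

R_⋆ = 1.10 × 6.96×10⁸ = 7.66×10⁸ m.
d = 0.194 AU = 2.90×10¹⁰ m.
L = 4πR_⋆²σT_⋆⁴ = 4π(7.66×10⁸)² × 5.67×10⁻⁸ × (6630)⁴ = 8.07×10²⁶ W.
S = L/(4πd²) = 7.62×10⁴ W m⁻².
Energy balance: absorbed = emitted ⇒ πR²·S(1−A) = 4πR²·σT_eq⁴, so T_eq⁴ = S(1−A)/(4σ).
T_eq = [7.62×10⁴ × 0.46 / (4 × 5.67×10⁻⁸)]^(1/4) = (1.55×10¹¹)^(1/4) = 627 K.

T_eq ≈ 627 K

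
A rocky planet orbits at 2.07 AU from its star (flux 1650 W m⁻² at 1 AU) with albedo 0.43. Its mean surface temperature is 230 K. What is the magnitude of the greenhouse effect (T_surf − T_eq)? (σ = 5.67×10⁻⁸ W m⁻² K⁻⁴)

ΔT ≈ 53.6 K

S = 1650/2.07² = 385.1 W m⁻².
T_eq = [S(1−A)/(4σ)]^(1/4) = [385.1×0.57/(4×5.67×10⁻⁸)]^(1/4) = 176.4 K.
ΔT = T_surf − T_eq = 230 − 176.4.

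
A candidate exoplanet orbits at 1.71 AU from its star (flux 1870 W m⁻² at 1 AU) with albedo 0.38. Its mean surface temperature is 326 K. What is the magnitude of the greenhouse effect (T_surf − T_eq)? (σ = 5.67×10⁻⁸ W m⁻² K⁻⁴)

S = 1870/1.71² = 639.5 W m⁻².
T_eq = [S(1−A)/(4σ)]^(1/4) = [639.5×0.62/(4×5.67×10⁻⁸)]^(1/4) = 204.5 K.
ΔT = T_surf − T_eq = 326 − 204.5.

ΔT ≈ 121.5 K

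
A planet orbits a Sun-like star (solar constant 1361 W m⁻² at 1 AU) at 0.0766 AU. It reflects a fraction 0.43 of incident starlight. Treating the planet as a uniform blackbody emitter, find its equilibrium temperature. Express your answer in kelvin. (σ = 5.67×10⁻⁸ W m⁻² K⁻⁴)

Flux at 0.0766 AU: S = 1361/0.0766² = 2.32×10⁵ W m⁻².
Energy balance: absorbed = emitted ⇒ πR²·S(1−A) = 4πR²·σT_eq⁴, so T_eq⁴ = S(1−A)/(4σ).
T_eq = [2.32×10⁵ × 0.57 / (4 × 5.67×10⁻⁸)]^(1/4) = (5.83×10¹¹)^(1/4) = 874 K.

T_eq ≈ 874 K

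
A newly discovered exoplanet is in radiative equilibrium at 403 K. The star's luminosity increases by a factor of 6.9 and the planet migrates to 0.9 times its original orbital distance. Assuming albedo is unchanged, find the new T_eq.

T_eq ≈ 688 K

T_eq ∝ L^(1/4) · d^(−1/2).
T′ = 403 × 6.9^(1/4) / 0.9^(1/2) = 688 K.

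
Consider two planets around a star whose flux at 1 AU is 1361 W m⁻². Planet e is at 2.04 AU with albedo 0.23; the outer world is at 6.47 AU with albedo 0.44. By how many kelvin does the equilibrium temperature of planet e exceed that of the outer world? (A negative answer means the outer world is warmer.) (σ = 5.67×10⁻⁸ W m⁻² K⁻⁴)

ΔT ≈ 87.9 K

T_eq = [S₀(1−A)/(4σd²)]^(1/4), so T ∝ (1−A)^(1/4) / √d.
T₁ = [1361×0.77/(4×5.67×10⁻⁸×2.04²)]^(1/4) = 182.54 K.
T₂ = [1361×0.56/(4×5.67×10⁻⁸×6.47²)]^(1/4) = 94.66 K.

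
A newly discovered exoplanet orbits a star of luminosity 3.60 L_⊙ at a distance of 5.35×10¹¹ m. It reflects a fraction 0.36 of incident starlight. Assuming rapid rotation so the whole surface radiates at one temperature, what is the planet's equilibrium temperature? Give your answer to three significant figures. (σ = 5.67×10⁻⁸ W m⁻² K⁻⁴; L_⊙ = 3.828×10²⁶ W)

L = 3.60 × 3.828×10²⁶ = 1.38×10²⁷ W.
Flux: S = L/(4πd²) = 1.38×10²⁷/(4π×(5.35×10¹¹)²) = 383 W m⁻².
Energy balance: absorbed = emitted ⇒ πR²·S(1−A) = 4πR²·σT_eq⁴, so T_eq⁴ = S(1−A)/(4σ).
T_eq = [383 × 0.64 / (4 × 5.67×10⁻⁸)]^(1/4) = (1.08×10⁹)^(1/4) = 181 K.

T_eq ≈ 181 K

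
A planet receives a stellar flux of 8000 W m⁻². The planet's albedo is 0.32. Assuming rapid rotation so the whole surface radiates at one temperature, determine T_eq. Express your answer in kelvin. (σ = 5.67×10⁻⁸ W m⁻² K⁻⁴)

T_eq ≈ 394 K

Energy balance: absorbed = emitted ⇒ πR²·S(1−A) = 4πR²·σT_eq⁴, so T_eq⁴ = S(1−A)/(4σ).
T_eq = [8000 × 0.68 / (4 × 5.67×10⁻⁸)]^(1/4) = (2.40×10¹⁰)^(1/4) = 394 K.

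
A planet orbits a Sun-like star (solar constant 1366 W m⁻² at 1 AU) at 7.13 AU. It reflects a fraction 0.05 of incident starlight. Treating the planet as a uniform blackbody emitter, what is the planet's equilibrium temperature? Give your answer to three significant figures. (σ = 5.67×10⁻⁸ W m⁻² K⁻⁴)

Flux at 7.13 AU: S = 1366/7.13² = 26.9 W m⁻².
Energy balance: absorbed = emitted ⇒ πR²·S(1−A) = 4πR²·σT_eq⁴, so T_eq⁴ = S(1−A)/(4σ).
T_eq = [26.9 × 0.95 / (4 × 5.67×10⁻⁸)]^(1/4) = (1.13×10⁸)^(1/4) = 103 K.

T_eq ≈ 103 K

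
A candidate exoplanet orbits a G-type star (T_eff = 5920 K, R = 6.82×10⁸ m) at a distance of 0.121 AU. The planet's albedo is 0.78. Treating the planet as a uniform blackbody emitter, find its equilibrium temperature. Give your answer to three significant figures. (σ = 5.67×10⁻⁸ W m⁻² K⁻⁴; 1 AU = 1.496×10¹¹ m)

d = 0.121 AU = 1.81×10¹⁰ m.
L = 4πR_⋆²σT_⋆⁴ = 4π(6.82×10⁸)² × 5.67×10⁻⁸ × (5920)⁴ = 4.07×10²⁶ W.
S = L/(4πd²) = 9.89×10⁴ W m⁻².
Energy balance: absorbed = emitted ⇒ πR²·S(1−A) = 4πR²·σT_eq⁴, so T_eq⁴ = S(1−A)/(4σ).
T_eq = [9.89×10⁴ × 0.22 / (4 × 5.67×10⁻⁸)]^(1/4) = (9.59×10¹⁰)^(1/4) = 556 K.

T_eq ≈ 556 K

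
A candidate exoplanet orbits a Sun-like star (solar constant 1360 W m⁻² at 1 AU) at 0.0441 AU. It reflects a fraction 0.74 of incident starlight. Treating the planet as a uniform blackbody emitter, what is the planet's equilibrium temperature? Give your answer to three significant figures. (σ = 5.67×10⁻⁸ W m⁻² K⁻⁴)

T_eq ≈ 946 K

Flux at 0.0441 AU: S = 1360/0.0441² = 6.99×10⁵ W m⁻².
Energy balance: absorbed = emitted ⇒ πR²·S(1−A) = 4πR²·σT_eq⁴, so T_eq⁴ = S(1−A)/(4σ).
T_eq = [6.99×10⁵ × 0.26 / (4 × 5.67×10⁻⁸)]^(1/4) = (8.02×10¹¹)^(1/4) = 946 K.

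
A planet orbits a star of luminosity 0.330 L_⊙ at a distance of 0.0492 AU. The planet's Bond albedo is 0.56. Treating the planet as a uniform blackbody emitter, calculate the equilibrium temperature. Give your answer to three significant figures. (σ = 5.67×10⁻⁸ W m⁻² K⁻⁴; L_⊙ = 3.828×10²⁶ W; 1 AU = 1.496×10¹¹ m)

d = 0.0492 AU = 7.36×10⁹ m.
L = 0.330 × 3.828×10²⁶ = 1.26×10²⁶ W.
Flux: S = L/(4πd²) = 1.26×10²⁶/(4π×(7.36×10⁹)²) = 1.86×10⁵ W m⁻².
Energy balance: absorbed = emitted ⇒ πR²·S(1−A) = 4πR²·σT_eq⁴, so T_eq⁴ = S(1−A)/(4σ).
T_eq = [1.86×10⁵ × 0.44 / (4 × 5.67×10⁻⁸)]^(1/4) = (3.60×10¹¹)^(1/4) = 775 K.

T_eq ≈ 775 K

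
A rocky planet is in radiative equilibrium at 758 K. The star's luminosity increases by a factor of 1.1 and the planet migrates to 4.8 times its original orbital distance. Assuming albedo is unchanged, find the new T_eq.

T_eq ∝ L^(1/4) · d^(−1/2).
T′ = 758 × 1.1^(1/4) / 4.8^(1/2) = 354 K.

T_eq ≈ 354 K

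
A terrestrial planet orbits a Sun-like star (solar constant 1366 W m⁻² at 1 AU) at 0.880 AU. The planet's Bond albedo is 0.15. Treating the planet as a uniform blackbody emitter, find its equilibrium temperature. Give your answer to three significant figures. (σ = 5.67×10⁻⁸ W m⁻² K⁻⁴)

T_eq ≈ 285 K

Flux at 0.880 AU: S = 1366/0.880² = 1760 W m⁻².
Energy balance: absorbed = emitted ⇒ πR²·S(1−A) = 4πR²·σT_eq⁴, so T_eq⁴ = S(1−A)/(4σ).
T_eq = [1760 × 0.85 / (4 × 5.67×10⁻⁸)]^(1/4) = (6.61×10⁹)^(1/4) = 285 K.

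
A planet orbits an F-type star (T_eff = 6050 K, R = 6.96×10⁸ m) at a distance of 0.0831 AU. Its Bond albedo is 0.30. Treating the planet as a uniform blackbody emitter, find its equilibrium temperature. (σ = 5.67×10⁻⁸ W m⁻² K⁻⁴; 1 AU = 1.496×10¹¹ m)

T_eq ≈ 926 K

d = 0.0831 AU = 1.24×10¹⁰ m.
L = 4πR_⋆²σT_⋆⁴ = 4π(6.96×10⁸)² × 5.67×10⁻⁸ × (6050)⁴ = 4.62×10²⁶ W.
S = L/(4πd²) = 2.38×10⁵ W m⁻².
Energy balance: absorbed = emitted ⇒ πR²·S(1−A) = 4πR²·σT_eq⁴, so T_eq⁴ = S(1−A)/(4σ).
T_eq = [2.38×10⁵ × 0.70 / (4 × 5.67×10⁻⁸)]^(1/4) = (7.35×10¹¹)^(1/4) = 926 K.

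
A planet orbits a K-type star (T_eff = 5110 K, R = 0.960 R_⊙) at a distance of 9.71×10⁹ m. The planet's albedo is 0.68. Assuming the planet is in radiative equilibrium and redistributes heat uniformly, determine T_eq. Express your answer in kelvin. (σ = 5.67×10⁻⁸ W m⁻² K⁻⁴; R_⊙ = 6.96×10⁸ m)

T_eq ≈ 713 K

R_⋆ = 0.960 × 6.96×10⁸ = 6.68×10⁸ m.
L = 4πR_⋆²σT_⋆⁴ = 4π(6.68×10⁸)² × 5.67×10⁻⁸ × (5110)⁴ = 2.17×10²⁶ W.
S = L/(4πd²) = 1.83×10⁵ W m⁻².
Energy balance: absorbed = emitted ⇒ πR²·S(1−A) = 4πR²·σT_eq⁴, so T_eq⁴ = S(1−A)/(4σ).
T_eq = [1.83×10⁵ × 0.32 / (4 × 5.67×10⁻⁸)]^(1/4) = (2.58×10¹¹)^(1/4) = 713 K.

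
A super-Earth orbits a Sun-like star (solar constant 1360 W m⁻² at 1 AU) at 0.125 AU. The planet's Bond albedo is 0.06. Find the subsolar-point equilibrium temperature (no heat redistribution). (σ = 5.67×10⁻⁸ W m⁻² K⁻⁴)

Flux at 0.125 AU: S = 1360/0.125² = 8.70×10⁴ W m⁻².
At the subsolar point the surface absorbs S(1−A) and emits σT⁴ per unit area — no factor of 4, since only the local patch is in balance.
T = [8.70×10⁴ × 0.94 / 5.67×10⁻⁸]^(1/4) = (1.44×10¹²)^(1/4) = 1100 K.

T_ss ≈ 1100 K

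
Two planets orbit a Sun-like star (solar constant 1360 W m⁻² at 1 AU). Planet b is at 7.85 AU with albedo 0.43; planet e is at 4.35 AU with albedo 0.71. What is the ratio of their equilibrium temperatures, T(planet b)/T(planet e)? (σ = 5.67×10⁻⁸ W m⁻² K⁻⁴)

T₁/T₂ ≈ 0.881

T_eq = [S₀(1−A)/(4σd²)]^(1/4), so T ∝ (1−A)^(1/4) / √d.
T₁ = [1360×0.57/(4×5.67×10⁻⁸×7.85²)]^(1/4) = 86.30 K.
T₂ = [1360×0.29/(4×5.67×10⁻⁸×4.35²)]^(1/4) = 97.91 K.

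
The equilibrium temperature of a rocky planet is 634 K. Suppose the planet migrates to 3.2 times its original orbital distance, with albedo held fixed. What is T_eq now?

T_eq ∝ L^(1/4) · d^(−1/2).
T′ = 634 / 3.2^(1/2) = 354 K.

T_eq ≈ 354 K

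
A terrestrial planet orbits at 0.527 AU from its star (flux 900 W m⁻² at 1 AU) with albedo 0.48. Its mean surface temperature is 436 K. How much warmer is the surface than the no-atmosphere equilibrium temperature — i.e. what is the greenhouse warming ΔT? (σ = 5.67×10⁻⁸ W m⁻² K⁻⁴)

S = 900/0.527² = 3241 W m⁻².
T_eq = [S(1−A)/(4σ)]^(1/4) = [3241×0.52/(4×5.67×10⁻⁸)]^(1/4) = 293.6 K.
ΔT = T_surf − T_eq = 436 − 293.6.

ΔT ≈ 142.4 K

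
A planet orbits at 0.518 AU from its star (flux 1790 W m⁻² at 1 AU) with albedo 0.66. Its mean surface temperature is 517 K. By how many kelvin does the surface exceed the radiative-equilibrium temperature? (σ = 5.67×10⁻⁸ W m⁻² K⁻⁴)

S = 1790/0.518² = 6671 W m⁻².
T_eq = [S(1−A)/(4σ)]^(1/4) = [6671×0.34/(4×5.67×10⁻⁸)]^(1/4) = 316.2 K.
ΔT = T_surf − T_eq = 517 − 316.2.

ΔT ≈ 200.8 K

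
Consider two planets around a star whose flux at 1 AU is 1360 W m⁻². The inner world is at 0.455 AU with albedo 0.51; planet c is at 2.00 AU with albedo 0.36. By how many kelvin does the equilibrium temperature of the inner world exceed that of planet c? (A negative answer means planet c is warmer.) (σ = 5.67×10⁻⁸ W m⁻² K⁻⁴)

ΔT ≈ 169.2 K

T_eq = [S₀(1−A)/(4σd²)]^(1/4), so T ∝ (1−A)^(1/4) / √d.
T₁ = [1360×0.49/(4×5.67×10⁻⁸×0.455²)]^(1/4) = 345.16 K.
T₂ = [1360×0.64/(4×5.67×10⁻⁸×2.00²)]^(1/4) = 176.00 K.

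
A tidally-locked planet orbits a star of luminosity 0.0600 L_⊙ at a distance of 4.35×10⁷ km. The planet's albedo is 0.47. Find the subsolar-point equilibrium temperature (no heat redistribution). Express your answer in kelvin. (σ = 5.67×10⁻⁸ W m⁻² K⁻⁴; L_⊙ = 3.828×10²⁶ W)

T_ss ≈ 308 K

d = 4.35×10⁷ km = 4.35×10¹⁰ m.
L = 0.0600 × 3.828×10²⁶ = 2.30×10²⁵ W.
Flux: S = L/(4πd²) = 2.30×10²⁵/(4π×(4.35×10¹⁰)²) = 966 W m⁻².
At the subsolar point the surface absorbs S(1−A) and emits σT⁴ per unit area — no factor of 4, since only the local patch is in balance.
T = [966 × 0.53 / 5.67×10⁻⁸]^(1/4) = (9.03×10⁹)^(1/4) = 308 K.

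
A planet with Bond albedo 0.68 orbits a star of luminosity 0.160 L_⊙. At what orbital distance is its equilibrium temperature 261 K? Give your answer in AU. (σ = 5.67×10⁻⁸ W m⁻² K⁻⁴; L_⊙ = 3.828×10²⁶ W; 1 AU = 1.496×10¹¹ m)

d ≈ 0.257 AU

L = 0.160 × 3.828×10²⁶ = 6.12×10²⁵ W.
From T_eq⁴ = L(1−A)/(16πσd²): d = √[L(1−A)/(16πσT_eq⁴)].
d = √[6.12×10²⁵ × 0.32 / (16π × 5.67×10⁻⁸ × (261)⁴)] = 3.85×10¹⁰ m = 0.257 AU.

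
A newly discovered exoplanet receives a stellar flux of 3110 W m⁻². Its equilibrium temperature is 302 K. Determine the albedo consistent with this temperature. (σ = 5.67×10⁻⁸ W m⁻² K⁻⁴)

A ≈ 0.39

From T_eq⁴ = S(1−A)/(4σ): 1−A = 4σT_eq⁴/S.
1−A = 4 × 5.67×10⁻⁸ × (302)⁴ / 3110 = 0.607.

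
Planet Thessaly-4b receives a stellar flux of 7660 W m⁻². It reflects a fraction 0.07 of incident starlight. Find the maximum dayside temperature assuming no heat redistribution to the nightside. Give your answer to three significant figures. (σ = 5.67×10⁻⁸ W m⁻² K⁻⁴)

With no redistribution each surface element balances locally: S(1−A) = σT⁴.
T = [7660 × 0.93 / 5.67×10⁻⁸]^(1/4) = (1.26×10¹¹)^(1/4) = 595 K.

T_ss ≈ 595 K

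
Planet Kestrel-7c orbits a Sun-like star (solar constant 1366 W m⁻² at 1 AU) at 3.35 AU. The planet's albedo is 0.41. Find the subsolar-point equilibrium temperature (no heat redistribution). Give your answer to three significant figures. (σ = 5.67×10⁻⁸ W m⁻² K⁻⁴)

Flux at 3.35 AU: S = 1366/3.35² = 122 W m⁻².
At the subsolar point the surface absorbs S(1−A) and emits σT⁴ per unit area — no factor of 4, since only the local patch is in balance.
T = [122 × 0.59 / 5.67×10⁻⁸]^(1/4) = (1.27×10⁹)^(1/4) = 189 K.

T_ss ≈ 189 K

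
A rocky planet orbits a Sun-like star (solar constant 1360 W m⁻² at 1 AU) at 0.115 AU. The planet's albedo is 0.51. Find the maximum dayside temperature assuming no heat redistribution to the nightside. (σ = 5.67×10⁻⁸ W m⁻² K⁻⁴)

Flux at 0.115 AU: S = 1360/0.115² = 1.03×10⁵ W m⁻².
With no redistribution each surface element balances locally: S(1−A) = σT⁴.
T = [1.03×10⁵ × 0.49 / 5.67×10⁻⁸]^(1/4) = (8.89×10¹¹)^(1/4) = 971 K.

T_ss ≈ 971 K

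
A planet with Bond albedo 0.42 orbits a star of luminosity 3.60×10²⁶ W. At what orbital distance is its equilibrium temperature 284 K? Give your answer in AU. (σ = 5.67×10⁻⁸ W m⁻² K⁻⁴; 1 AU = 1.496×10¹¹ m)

From T_eq⁴ = L(1−A)/(16πσd²): d = √[L(1−A)/(16πσT_eq⁴)].
d = √[3.60×10²⁶ × 0.58 / (16π × 5.67×10⁻⁸ × (284)⁴)] = 1.06×10¹¹ m = 0.709 AU.

d ≈ 0.709 AU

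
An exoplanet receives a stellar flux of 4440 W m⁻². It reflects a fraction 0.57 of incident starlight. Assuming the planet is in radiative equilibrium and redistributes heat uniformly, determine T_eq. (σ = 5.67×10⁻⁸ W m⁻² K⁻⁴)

Energy balance: absorbed = emitted ⇒ πR²·S(1−A) = 4πR²·σT_eq⁴, so T_eq⁴ = S(1−A)/(4σ).
T_eq = [4440 × 0.43 / (4 × 5.67×10⁻⁸)]^(1/4) = (8.42×10⁹)^(1/4) = 303 K.

T_eq ≈ 303 K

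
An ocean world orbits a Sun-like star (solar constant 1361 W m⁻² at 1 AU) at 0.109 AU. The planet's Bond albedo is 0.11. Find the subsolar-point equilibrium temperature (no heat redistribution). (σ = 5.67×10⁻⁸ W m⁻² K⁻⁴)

T_ss ≈ 1160 K

Flux at 0.109 AU: S = 1361/0.109² = 1.15×10⁵ W m⁻².
At the subsolar point the surface absorbs S(1−A) and emits σT⁴ per unit area — no factor of 4, since only the local patch is in balance.
T = [1.15×10⁵ × 0.89 / 5.67×10⁻⁸]^(1/4) = (1.80×10¹²)^(1/4) = 1160 K.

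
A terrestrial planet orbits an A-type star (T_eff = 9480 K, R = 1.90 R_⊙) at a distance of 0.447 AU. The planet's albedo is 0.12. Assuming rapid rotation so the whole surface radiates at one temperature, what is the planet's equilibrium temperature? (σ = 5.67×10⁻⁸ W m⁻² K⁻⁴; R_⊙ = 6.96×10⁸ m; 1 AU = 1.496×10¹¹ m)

R_⋆ = 1.90 × 6.96×10⁸ = 1.32×10⁹ m.
d = 0.447 AU = 6.69×10¹⁰ m.
L = 4πR_⋆²σT_⋆⁴ = 4π(1.32×10⁹)² × 5.67×10⁻⁸ × (9480)⁴ = 1.01×10²⁸ W.
S = L/(4πd²) = 1.79×10⁵ W m⁻².
Energy balance: absorbed = emitted ⇒ πR²·S(1−A) = 4πR²·σT_eq⁴, so T_eq⁴ = S(1−A)/(4σ).
T_eq = [1.79×10⁵ × 0.88 / (4 × 5.67×10⁻⁸)]^(1/4) = (6.95×10¹¹)^(1/4) = 913 K.

T_eq ≈ 913 K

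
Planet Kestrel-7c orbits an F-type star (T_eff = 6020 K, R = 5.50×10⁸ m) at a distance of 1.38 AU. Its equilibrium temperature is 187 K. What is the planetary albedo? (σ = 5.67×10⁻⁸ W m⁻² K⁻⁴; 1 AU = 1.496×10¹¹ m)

A ≈ 0.48

d = 1.38 AU = 2.06×10¹¹ m.
L = 4πR_⋆²σT_⋆⁴ = 4π(5.50×10⁸)² × 5.67×10⁻⁸ × (6020)⁴ = 2.83×10²⁶ W.
S = L/(4πd²) = 529 W m⁻².
From T_eq⁴ = S(1−A)/(4σ): 1−A = 4σT_eq⁴/S.
1−A = 4 × 5.67×10⁻⁸ × (187)⁴ / 529 = 0.525.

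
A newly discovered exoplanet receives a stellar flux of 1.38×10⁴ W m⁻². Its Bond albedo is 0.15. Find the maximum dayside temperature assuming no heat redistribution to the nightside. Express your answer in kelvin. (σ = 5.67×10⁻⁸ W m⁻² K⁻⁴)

With no redistribution each surface element balances locally: S(1−A) = σT⁴.
T = [1.38×10⁴ × 0.85 / 5.67×10⁻⁸]^(1/4) = (2.07×10¹¹)^(1/4) = 674 K.

T_ss ≈ 674 K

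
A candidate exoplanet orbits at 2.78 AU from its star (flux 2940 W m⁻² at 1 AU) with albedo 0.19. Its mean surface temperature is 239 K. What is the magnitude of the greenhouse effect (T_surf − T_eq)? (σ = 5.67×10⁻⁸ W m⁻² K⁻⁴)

ΔT ≈ 47.0 K

S = 2940/2.78² = 380.4 W m⁻².
T_eq = [S(1−A)/(4σ)]^(1/4) = [380.4×0.81/(4×5.67×10⁻⁸)]^(1/4) = 192.0 K.
ΔT = T_surf − T_eq = 239 − 192.0.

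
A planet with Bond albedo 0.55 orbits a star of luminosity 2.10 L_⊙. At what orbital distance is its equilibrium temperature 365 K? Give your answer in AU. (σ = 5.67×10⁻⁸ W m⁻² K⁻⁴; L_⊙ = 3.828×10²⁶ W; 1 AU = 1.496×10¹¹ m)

d ≈ 0.565 AU

L = 2.10 × 3.828×10²⁶ = 8.04×10²⁶ W.
From T_eq⁴ = L(1−A)/(16πσd²): d = √[L(1−A)/(16πσT_eq⁴)].
d = √[8.04×10²⁶ × 0.45 / (16π × 5.67×10⁻⁸ × (365)⁴)] = 8.46×10¹⁰ m = 0.565 AU.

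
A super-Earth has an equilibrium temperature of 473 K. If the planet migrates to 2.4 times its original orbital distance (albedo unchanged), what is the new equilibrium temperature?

T_eq ≈ 305 K

T_eq ∝ L^(1/4) · d^(−1/2).
T′ = 473 / 2.4^(1/2) = 305 K.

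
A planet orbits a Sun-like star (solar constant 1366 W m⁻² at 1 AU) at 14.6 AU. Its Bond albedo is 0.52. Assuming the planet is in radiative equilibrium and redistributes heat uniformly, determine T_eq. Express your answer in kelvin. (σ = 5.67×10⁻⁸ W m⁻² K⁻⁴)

Flux at 14.6 AU: S = 1366/14.6² = 6.41 W m⁻².
Energy balance: absorbed = emitted ⇒ πR²·S(1−A) = 4πR²·σT_eq⁴, so T_eq⁴ = S(1−A)/(4σ).
T_eq = [6.41 × 0.48 / (4 × 5.67×10⁻⁸)]^(1/4) = (1.36×10⁷)^(1/4) = 60.7 K.

T_eq ≈ 60.7 K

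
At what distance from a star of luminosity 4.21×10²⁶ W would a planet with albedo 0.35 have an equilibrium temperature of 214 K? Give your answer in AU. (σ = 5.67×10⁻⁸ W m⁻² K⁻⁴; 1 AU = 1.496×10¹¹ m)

From T_eq⁴ = L(1−A)/(16πσd²): d = √[L(1−A)/(16πσT_eq⁴)].
d = √[4.21×10²⁶ × 0.65 / (16π × 5.67×10⁻⁸ × (214)⁴)] = 2.14×10¹¹ m = 1.43 AU.

d ≈ 1.43 AU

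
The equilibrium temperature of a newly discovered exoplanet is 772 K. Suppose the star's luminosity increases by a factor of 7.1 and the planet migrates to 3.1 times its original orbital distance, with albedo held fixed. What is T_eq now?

T_eq ≈ 716 K

T_eq ∝ L^(1/4) · d^(−1/2).
T′ = 772 × 7.1^(1/4) / 3.1^(1/2) = 716 K.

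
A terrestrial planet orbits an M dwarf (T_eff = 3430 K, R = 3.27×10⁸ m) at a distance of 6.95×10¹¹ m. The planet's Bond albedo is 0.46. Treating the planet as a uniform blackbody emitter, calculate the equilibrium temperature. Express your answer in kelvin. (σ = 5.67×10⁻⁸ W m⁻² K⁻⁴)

L = 4πR_⋆²σT_⋆⁴ = 4π(3.27×10⁸)² × 5.67×10⁻⁸ × (3430)⁴ = 1.05×10²⁵ W.
S = L/(4πd²) = 1.74 W m⁻².
Energy balance: absorbed = emitted ⇒ πR²·S(1−A) = 4πR²·σT_eq⁴, so T_eq⁴ = S(1−A)/(4σ).
T_eq = [1.74 × 0.54 / (4 × 5.67×10⁻⁸)]^(1/4) = (4.14×10⁶)^(1/4) = 45.1 K.

T_eq ≈ 45.1 K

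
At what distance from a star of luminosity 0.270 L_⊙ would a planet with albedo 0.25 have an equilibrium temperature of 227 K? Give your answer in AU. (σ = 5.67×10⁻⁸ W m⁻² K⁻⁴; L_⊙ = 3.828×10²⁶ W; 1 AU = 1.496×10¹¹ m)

L = 0.270 × 3.828×10²⁶ = 1.03×10²⁶ W.
From T_eq⁴ = L(1−A)/(16πσd²): d = √[L(1−A)/(16πσT_eq⁴)].
d = √[1.03×10²⁶ × 0.75 / (16π × 5.67×10⁻⁸ × (227)⁴)] = 1.01×10¹¹ m = 0.677 AU.

d ≈ 0.677 AU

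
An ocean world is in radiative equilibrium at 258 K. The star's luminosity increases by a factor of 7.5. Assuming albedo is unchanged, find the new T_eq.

T_eq ∝ L^(1/4) · d^(−1/2).
T′ = 258 × 7.5^(1/4) = 427 K.

T_eq ≈ 427 K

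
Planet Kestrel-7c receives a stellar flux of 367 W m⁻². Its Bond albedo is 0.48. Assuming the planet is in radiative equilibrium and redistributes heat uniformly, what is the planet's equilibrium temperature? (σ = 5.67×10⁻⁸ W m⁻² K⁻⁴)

Energy balance: absorbed = emitted ⇒ πR²·S(1−A) = 4πR²·σT_eq⁴, so T_eq⁴ = S(1−A)/(4σ).
T_eq = [367 × 0.52 / (4 × 5.67×10⁻⁸)]^(1/4) = (8.41×10⁸)^(1/4) = 170 K.

T_eq ≈ 170 K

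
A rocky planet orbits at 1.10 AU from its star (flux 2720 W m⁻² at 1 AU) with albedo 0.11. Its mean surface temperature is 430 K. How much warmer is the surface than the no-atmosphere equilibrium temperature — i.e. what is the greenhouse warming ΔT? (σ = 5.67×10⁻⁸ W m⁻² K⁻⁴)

ΔT ≈ 123.5 K

S = 2720/1.10² = 2248 W m⁻².
T_eq = [S(1−A)/(4σ)]^(1/4) = [2248×0.89/(4×5.67×10⁻⁸)]^(1/4) = 306.5 K.
ΔT = T_surf − T_eq = 430 − 306.5.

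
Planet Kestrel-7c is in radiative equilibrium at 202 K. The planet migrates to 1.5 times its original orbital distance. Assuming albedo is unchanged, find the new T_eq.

T_eq ≈ 165 K

T_eq ∝ L^(1/4) · d^(−1/2).
T′ = 202 / 1.5^(1/2) = 165 K.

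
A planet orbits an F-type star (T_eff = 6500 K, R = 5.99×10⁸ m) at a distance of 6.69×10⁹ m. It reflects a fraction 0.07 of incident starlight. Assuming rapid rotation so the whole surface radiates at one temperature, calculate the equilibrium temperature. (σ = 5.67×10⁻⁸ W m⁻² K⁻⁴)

L = 4πR_⋆²σT_⋆⁴ = 4π(5.99×10⁸)² × 5.67×10⁻⁸ × (6500)⁴ = 4.56×10²⁶ W.
S = L/(4πd²) = 8.11×10⁵ W m⁻².
Energy balance: absorbed = emitted ⇒ πR²·S(1−A) = 4πR²·σT_eq⁴, so T_eq⁴ = S(1−A)/(4σ).
T_eq = [8.11×10⁵ × 0.93 / (4 × 5.67×10⁻⁸)]^(1/4) = (3.33×10¹²)^(1/4) = 1350 K.

T_eq ≈ 1350 K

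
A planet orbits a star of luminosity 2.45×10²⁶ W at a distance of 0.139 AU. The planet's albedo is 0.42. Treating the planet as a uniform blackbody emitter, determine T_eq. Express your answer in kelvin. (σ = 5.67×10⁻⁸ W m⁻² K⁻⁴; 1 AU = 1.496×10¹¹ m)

T_eq ≈ 583 K

d = 0.139 AU = 2.08×10¹⁰ m.
Flux: S = L/(4πd²) = 2.45×10²⁶/(4π×(2.08×10¹⁰)²) = 4.51×10⁴ W m⁻².
Energy balance: absorbed = emitted ⇒ πR²·S(1−A) = 4πR²·σT_eq⁴, so T_eq⁴ = S(1−A)/(4σ).
T_eq = [4.51×10⁴ × 0.58 / (4 × 5.67×10⁻⁸)]^(1/4) = (1.15×10¹¹)^(1/4) = 583 K.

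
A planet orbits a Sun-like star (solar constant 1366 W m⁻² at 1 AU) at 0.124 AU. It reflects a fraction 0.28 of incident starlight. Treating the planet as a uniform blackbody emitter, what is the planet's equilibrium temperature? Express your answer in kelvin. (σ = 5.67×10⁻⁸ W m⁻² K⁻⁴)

Flux at 0.124 AU: S = 1366/0.124² = 8.88×10⁴ W m⁻².
Energy balance: absorbed = emitted ⇒ πR²·S(1−A) = 4πR²·σT_eq⁴, so T_eq⁴ = S(1−A)/(4σ).
T_eq = [8.88×10⁴ × 0.72 / (4 × 5.67×10⁻⁸)]^(1/4) = (2.82×10¹¹)^(1/4) = 729 K.

T_eq ≈ 729 K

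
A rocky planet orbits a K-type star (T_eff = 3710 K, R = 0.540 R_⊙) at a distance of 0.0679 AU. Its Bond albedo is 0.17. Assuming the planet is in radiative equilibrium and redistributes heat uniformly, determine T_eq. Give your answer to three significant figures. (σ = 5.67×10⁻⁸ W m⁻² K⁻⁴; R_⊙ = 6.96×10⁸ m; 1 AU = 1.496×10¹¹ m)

R_⋆ = 0.540 × 6.96×10⁸ = 3.76×10⁸ m.
d = 0.0679 AU = 1.02×10¹⁰ m.
L = 4πR_⋆²σT_⋆⁴ = 4π(3.76×10⁸)² × 5.67×10⁻⁸ × (3710)⁴ = 1.91×10²⁵ W.
S = L/(4πd²) = 1.47×10⁴ W m⁻².
Energy balance: absorbed = emitted ⇒ πR²·S(1−A) = 4πR²·σT_eq⁴, so T_eq⁴ = S(1−A)/(4σ).
T_eq = [1.47×10⁴ × 0.83 / (4 × 5.67×10⁻⁸)]^(1/4) = (5.38×10¹⁰)^(1/4) = 482 K.

T_eq ≈ 482 K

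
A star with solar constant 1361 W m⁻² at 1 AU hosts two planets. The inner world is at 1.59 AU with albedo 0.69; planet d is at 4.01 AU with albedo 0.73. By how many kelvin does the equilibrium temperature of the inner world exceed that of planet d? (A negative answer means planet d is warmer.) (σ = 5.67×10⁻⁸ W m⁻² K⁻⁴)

T_eq = [S₀(1−A)/(4σd²)]^(1/4), so T ∝ (1−A)^(1/4) / √d.
T₁ = [1361×0.31/(4×5.67×10⁻⁸×1.59²)]^(1/4) = 164.70 K.
T₂ = [1361×0.27/(4×5.67×10⁻⁸×4.01²)]^(1/4) = 100.19 K.

ΔT ≈ 64.5 K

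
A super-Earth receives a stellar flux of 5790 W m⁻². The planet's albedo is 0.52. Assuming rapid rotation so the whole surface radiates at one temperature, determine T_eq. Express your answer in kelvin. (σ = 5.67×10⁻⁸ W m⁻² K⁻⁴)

T_eq ≈ 333 K

Energy balance: absorbed = emitted ⇒ πR²·S(1−A) = 4πR²·σT_eq⁴, so T_eq⁴ = S(1−A)/(4σ).
T_eq = [5790 × 0.48 / (4 × 5.67×10⁻⁸)]^(1/4) = (1.23×10¹⁰)^(1/4) = 333 K.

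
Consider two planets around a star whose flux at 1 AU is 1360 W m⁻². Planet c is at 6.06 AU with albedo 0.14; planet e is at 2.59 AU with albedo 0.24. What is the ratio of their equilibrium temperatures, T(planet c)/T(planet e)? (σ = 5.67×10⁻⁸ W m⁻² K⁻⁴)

T_eq = [S₀(1−A)/(4σd²)]^(1/4), so T ∝ (1−A)^(1/4) / √d.
T₁ = [1360×0.86/(4×5.67×10⁻⁸×6.06²)]^(1/4) = 108.86 K.
T₂ = [1360×0.76/(4×5.67×10⁻⁸×2.59²)]^(1/4) = 161.45 K.

T₁/T₂ ≈ 0.674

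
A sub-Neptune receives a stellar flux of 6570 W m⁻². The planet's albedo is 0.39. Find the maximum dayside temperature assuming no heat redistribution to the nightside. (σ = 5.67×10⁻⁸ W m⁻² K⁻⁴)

With no redistribution each surface element balances locally: S(1−A) = σT⁴.
T = [6570 × 0.61 / 5.67×10⁻⁸]^(1/4) = (7.07×10¹⁰)^(1/4) = 516 K.

T_ss ≈ 516 K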